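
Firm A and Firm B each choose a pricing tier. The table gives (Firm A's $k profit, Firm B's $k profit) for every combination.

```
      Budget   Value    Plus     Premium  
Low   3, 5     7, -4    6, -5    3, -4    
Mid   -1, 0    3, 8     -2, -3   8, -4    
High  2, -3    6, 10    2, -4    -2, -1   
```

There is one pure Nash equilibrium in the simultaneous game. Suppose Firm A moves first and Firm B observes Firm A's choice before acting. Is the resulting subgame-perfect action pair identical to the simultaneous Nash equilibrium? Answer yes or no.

Work backward from Firm B's decision.
- Low → Firm B plays Budget (best of 5, -4, -5, -4); Firm A gets 3.
- Mid → Firm B plays Value (best of 0, 8, -3, -4); Firm A gets 3.
- High → Firm B plays Value (best of -3, 10, -4, -1); Firm A gets 6.
Maximizing over 3, 3, 6, Firm A chooses High. Subgame-perfect outcome: (High, Value) with payoffs (6, 10).
Under simultaneous play:
Firm A's best replies: Budget→Low; Value→Low; Plus→Low; Premium→Mid.
Firm B's best replies: Low→Budget; Mid→Value; High→Value.
Only (Low, Budget) has each player best-responding; Nash payoffs (3, 5).
Sequential outcome (High, Value) differs from the Nash profile (Low, Budget).

no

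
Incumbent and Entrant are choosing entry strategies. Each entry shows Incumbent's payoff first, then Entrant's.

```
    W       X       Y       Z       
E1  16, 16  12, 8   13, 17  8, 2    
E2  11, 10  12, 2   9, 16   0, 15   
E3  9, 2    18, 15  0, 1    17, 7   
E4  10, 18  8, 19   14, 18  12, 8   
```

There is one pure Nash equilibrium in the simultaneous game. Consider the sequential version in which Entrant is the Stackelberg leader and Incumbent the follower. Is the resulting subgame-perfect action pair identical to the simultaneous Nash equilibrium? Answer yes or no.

no

Backward induction with Entrant moving first.
- W: BR = E1, leader payoff 16.
- X: BR = E3, leader payoff 15.
- Y: BR = E4, leader payoff 18.
- Z: BR = E3, leader payoff 7.
Maximizing over 16, 15, 18, 7, Entrant chooses Y. Subgame-perfect outcome: (E4, Y) with payoffs (14, 18).
Under simultaneous play:
Incumbent's best replies: W→E1; X→E3; Y→E4; Z→E3.
Entrant's best replies: E1→Y; E2→Y; E3→X; E4→X.
Only (E3, X) has each player best-responding; Nash payoffs (18, 15).
Sequential outcome (E4, Y) differs from the Nash profile (E3, X).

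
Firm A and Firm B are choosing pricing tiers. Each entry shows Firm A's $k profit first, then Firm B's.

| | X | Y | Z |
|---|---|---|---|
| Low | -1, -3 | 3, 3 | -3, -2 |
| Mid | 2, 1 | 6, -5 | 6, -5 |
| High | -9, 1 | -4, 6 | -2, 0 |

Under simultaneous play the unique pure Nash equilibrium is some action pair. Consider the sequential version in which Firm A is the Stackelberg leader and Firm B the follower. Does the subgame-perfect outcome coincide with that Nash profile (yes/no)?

no

Work backward from Firm B's decision.
- Low → Firm B plays Y (best of -3, 3, -2); Firm A gets 3.
- Mid → Firm B plays X (best of 1, -5, -5); Firm A gets 2.
- High → Firm B plays Y (best of 1, 6, 0); Firm A gets -4.
Firm A's induced payoffs are 3, 2, -4, so Firm A commits to Low. Subgame-perfect outcome: (Low, Y) with payoffs (3, 3).
Under simultaneous play:
Firm A's best replies: X→Mid; Y→Mid; Z→Mid.
Firm B's best replies: Low→Y; Mid→X; High→Y.
Only (Mid, X) has each player best-responding; Nash payoffs (2, 1).
Sequential outcome (Low, Y) differs from the Nash profile (Mid, X).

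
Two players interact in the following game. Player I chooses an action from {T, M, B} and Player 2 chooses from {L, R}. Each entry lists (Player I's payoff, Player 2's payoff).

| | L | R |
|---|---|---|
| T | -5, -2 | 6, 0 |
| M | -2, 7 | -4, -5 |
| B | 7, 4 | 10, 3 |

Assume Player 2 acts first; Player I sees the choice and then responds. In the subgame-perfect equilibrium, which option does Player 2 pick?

Player I best-responds to each possible Player 2 move:
- L → Player I plays B (best of -5, -2, 7); Player 2 gets 4.
- R → Player I plays B (best of 6, -4, 10); Player 2 gets 3.
Player 2's induced payoffs are 4, 3, so Player 2 commits to L. Subgame-perfect outcome: (B, L) with payoffs (7, 4).

L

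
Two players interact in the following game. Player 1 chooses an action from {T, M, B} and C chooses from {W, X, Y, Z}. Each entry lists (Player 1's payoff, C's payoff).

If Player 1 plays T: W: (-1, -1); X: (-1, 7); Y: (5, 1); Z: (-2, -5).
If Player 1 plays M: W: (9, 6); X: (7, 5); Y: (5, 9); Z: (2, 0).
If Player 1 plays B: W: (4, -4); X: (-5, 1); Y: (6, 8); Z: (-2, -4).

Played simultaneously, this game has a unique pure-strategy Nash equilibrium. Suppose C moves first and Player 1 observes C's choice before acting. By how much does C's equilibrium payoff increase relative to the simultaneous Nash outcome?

0

Backward induction with C moving first.
- W → Player 1 plays M (best of -1, 9, 4); C gets 6.
- X → Player 1 plays M (best of -1, 7, -5); C gets 5.
- Y → Player 1 plays B (best of 5, 5, 6); C gets 8.
- Z → Player 1 plays M (best of -2, 2, -2); C gets 0.
Maximizing over 6, 5, 8, 0, C chooses Y. Subgame-perfect outcome: (B, Y) with payoffs (6, 8).
Now find the simultaneous Nash equilibrium.
Player 1's best replies: W→M; X→M; Y→B; Z→M.
C's best replies: T→X; M→Y; B→Y.
The unique mutual best reply is (B, Y), giving (6, 8).
C's commitment gain: 8 − 8 = 0.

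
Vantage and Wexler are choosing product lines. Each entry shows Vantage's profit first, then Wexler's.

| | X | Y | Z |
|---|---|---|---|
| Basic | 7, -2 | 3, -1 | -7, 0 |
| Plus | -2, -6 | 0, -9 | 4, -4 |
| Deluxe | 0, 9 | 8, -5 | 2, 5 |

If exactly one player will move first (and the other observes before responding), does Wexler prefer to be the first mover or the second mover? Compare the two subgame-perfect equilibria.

first

If Vantage leads: Wexler's best replies are Basic→Z, Plus→Z, Deluxe→X; Vantage's induced payoffs -7, 4, 0; outcome (Plus, Z), payoffs (4, -4).
If Wexler leads: Vantage's best replies are X→Basic, Y→Deluxe, Z→Plus; Wexler's induced payoffs -2, -5, -4; outcome (Basic, X), payoffs (7, -2).
Wexler gets -2 moving first and -4 moving second, so Wexler prefers to move first.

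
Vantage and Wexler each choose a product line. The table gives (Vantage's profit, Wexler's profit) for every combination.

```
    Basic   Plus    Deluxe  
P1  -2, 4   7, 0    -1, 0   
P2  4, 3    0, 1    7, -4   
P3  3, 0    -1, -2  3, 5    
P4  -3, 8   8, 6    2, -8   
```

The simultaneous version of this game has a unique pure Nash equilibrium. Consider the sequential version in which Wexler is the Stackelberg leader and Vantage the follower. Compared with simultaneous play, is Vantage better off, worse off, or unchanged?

Solve by backward induction (Wexler leads).
- Basic: BR = P2, leader payoff 3.
- Plus: BR = P4, leader payoff 6.
- Deluxe: BR = P2, leader payoff -4.
Among 3, 6, -4, the best is 6 at Plus. Subgame-perfect outcome: (P4, Plus) with payoffs (8, 6).
For the simultaneous game, intersect best replies.
Vantage's best replies: Basic→P2; Plus→P4; Deluxe→P2.
Wexler's best replies: P1→Basic; P2→Basic; P3→Deluxe; P4→Basic.
Only (P2, Basic) has each player best-responding; Nash payoffs (4, 3).
Vantage earns 8 sequentially versus 4 at the Nash outcome: better off.

better off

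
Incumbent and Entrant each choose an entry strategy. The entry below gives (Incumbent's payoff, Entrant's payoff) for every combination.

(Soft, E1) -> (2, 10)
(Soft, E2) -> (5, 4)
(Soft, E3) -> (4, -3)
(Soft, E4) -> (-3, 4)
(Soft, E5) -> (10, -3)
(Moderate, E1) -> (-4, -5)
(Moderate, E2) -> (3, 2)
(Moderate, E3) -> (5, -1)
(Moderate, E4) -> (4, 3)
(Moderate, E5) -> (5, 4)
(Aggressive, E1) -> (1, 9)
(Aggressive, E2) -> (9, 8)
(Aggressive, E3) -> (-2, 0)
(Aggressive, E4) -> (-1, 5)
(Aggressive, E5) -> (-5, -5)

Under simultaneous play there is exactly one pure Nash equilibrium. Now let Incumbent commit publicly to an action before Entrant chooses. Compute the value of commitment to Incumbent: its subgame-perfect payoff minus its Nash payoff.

3

Work backward from Entrant's decision.
- Soft: Entrant compares 10, 4, -3, 4, -3 and picks E1; Incumbent would get 2.
- Moderate: Entrant compares -5, 2, -1, 3, 4 and picks E5; Incumbent would get 5.
- Aggressive: Entrant compares 9, 8, 0, 5, -5 and picks E1; Incumbent would get 1.
Among 2, 5, 1, the best is 5 at Moderate. Subgame-perfect outcome: (Moderate, E5) with payoffs (5, 4).
Under simultaneous play:
Incumbent's best replies: E1→Soft; E2→Aggressive; E3→Moderate; E4→Moderate; E5→Soft.
Entrant's best replies: Soft→E1; Moderate→E5; Aggressive→E1.
The unique mutual best reply is (Soft, E1), giving (2, 10).
Incumbent's commitment gain: 5 − 2 = 3.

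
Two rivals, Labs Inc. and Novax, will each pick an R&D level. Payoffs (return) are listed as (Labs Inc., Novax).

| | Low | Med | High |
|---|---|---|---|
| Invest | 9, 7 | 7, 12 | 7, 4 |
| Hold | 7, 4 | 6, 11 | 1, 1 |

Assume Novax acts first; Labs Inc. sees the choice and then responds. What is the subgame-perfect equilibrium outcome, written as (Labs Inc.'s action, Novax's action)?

Work backward from Labs Inc.'s decision.
- Low: Labs Inc. compares 9, 7 and picks Invest; Novax would get 7.
- Med: Labs Inc. compares 7, 6 and picks Invest; Novax would get 12.
- High: Labs Inc. compares 7, 1 and picks Invest; Novax would get 4.
Among 7, 12, 4, the best is 12 at Med. Subgame-perfect outcome: (Invest, Med) with payoffs (7, 12).

(Invest, Med)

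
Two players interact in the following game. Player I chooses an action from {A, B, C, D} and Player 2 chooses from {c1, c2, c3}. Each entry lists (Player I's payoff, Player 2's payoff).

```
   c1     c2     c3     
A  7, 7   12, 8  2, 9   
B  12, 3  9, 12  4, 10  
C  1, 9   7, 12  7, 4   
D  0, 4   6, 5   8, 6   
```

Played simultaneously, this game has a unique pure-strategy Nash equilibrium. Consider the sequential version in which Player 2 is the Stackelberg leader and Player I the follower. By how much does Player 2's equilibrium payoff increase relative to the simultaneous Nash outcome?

2

Backward induction with Player 2 moving first.
- c1: BR = B, leader payoff 3.
- c2: BR = A, leader payoff 8.
- c3: BR = D, leader payoff 6.
Maximizing over 3, 8, 6, Player 2 chooses c2. Subgame-perfect outcome: (A, c2) with payoffs (12, 8).
Under simultaneous play:
Player I's best replies: c1→B; c2→A; c3→D.
Player 2's best replies: A→c3; B→c2; C→c2; D→c3.
The unique mutual best reply is (D, c3), giving (8, 6).
Player 2's commitment gain: 8 − 6 = 2.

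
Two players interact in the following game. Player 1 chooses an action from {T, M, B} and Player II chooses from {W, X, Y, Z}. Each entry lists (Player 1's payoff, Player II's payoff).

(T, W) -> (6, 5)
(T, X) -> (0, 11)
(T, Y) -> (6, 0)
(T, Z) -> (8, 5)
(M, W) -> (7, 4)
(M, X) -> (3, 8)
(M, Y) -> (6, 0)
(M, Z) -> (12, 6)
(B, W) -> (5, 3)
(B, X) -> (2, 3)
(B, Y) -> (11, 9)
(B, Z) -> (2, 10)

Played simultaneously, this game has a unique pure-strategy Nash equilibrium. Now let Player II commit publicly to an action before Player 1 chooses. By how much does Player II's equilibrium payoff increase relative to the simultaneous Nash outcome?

1

Solve by backward induction (Player II leads).
- W: BR = M, leader payoff 4.
- X: BR = M, leader payoff 8.
- Y: BR = B, leader payoff 9.
- Z: BR = M, leader payoff 6.
Player II's induced payoffs are 4, 8, 9, 6, so Player II commits to Y. Subgame-perfect outcome: (B, Y) with payoffs (11, 9).
Under simultaneous play:
Player 1's best replies: W→M; X→M; Y→B; Z→M.
Player II's best replies: T→X; M→X; B→Z.
The unique mutual best reply is (M, X), giving (3, 8).
Player II's commitment gain: 9 − 8 = 1.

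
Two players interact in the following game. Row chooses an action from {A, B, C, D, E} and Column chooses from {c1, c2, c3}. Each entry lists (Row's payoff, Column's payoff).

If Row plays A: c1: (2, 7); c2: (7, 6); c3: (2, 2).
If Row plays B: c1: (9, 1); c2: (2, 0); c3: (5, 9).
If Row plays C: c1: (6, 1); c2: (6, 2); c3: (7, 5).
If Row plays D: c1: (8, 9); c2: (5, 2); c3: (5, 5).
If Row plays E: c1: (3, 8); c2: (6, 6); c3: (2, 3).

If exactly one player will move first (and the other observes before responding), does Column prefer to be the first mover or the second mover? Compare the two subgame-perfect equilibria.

If Row leads: Column's best replies are A→c1, B→c3, C→c3, D→c1, E→c1; Row's induced payoffs 2, 5, 7, 8, 3; outcome (D, c1), payoffs (8, 9).
If Column leads: Row's best replies are c1→B, c2→A, c3→C; Column's induced payoffs 1, 6, 5; outcome (A, c2), payoffs (7, 6).
Column gets 6 moving first and 9 moving second, so Column prefers to move second.

second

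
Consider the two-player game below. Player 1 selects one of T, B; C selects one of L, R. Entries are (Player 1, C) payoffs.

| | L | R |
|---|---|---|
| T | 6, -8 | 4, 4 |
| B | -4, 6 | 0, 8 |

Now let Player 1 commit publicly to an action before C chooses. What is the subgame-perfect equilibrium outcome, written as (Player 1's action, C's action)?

(T, R)

Backward induction with Player 1 moving first.
- T: BR = R, leader payoff 4.
- B: BR = R, leader payoff 0.
Player 1's induced payoffs are 4, 0, so Player 1 commits to T. Subgame-perfect outcome: (T, R) with payoffs (4, 4).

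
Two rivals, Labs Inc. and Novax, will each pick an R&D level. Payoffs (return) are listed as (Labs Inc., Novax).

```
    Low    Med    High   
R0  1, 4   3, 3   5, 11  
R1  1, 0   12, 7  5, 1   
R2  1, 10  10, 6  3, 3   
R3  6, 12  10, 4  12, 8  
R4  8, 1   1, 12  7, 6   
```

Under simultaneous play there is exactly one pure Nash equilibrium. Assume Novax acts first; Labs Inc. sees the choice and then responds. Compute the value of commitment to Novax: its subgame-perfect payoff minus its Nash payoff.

Backward induction with Novax moving first.
- Low: Labs Inc. compares 1, 1, 1, 6, 8 and picks R4; Novax would get 1.
- Med: Labs Inc. compares 3, 12, 10, 10, 1 and picks R1; Novax would get 7.
- High: Labs Inc. compares 5, 5, 3, 12, 7 and picks R3; Novax would get 8.
Among 1, 7, 8, the best is 8 at High. Subgame-perfect outcome: (R3, High) with payoffs (12, 8).
Now find the simultaneous Nash equilibrium.
Labs Inc.'s best replies: Low→R4; Med→R1; High→R3.
Novax's best replies: R0→High; R1→Med; R2→Low; R3→Low; R4→Med.
Only (R1, Med) has each player best-responding; Nash payoffs (12, 7).
Novax's commitment gain: 8 − 7 = 1.

1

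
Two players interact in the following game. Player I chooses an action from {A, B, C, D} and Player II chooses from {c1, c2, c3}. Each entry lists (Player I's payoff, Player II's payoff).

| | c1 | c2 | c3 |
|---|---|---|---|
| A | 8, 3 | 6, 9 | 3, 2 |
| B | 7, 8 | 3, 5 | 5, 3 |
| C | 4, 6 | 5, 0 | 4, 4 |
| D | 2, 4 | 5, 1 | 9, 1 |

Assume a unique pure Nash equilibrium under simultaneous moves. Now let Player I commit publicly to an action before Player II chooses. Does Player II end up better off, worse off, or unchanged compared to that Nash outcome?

Backward induction with Player I moving first.
- A: BR = c2, leader payoff 6.
- B: BR = c1, leader payoff 7.
- C: BR = c1, leader payoff 4.
- D: BR = c1, leader payoff 2.
Player I's induced payoffs are 6, 7, 4, 2, so Player I commits to B. Subgame-perfect outcome: (B, c1) with payoffs (7, 8).
Under simultaneous play:
Player I's best replies: c1→A; c2→A; c3→D.
Player II's best replies: A→c2; B→c1; C→c1; D→c1.
Only (A, c2) has each player best-responding; Nash payoffs (6, 9).
Player II earns 8 sequentially versus 9 at the Nash outcome: worse off.

worse off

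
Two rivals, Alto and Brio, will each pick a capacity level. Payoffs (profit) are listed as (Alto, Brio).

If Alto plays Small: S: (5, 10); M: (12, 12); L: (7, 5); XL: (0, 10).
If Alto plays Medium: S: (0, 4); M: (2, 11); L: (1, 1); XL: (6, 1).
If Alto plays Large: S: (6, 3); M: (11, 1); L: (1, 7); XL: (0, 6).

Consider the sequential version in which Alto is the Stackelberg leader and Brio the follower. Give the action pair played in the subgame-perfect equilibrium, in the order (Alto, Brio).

(Small, M)

Backward induction with Alto moving first.
- Small: Brio compares 10, 12, 5, 10 and picks M; Alto would get 12.
- Medium: Brio compares 4, 11, 1, 1 and picks M; Alto would get 2.
- Large: Brio compares 3, 1, 7, 6 and picks L; Alto would get 1.
Maximizing over 12, 2, 1, Alto chooses Small. Subgame-perfect outcome: (Small, M) with payoffs (12, 12).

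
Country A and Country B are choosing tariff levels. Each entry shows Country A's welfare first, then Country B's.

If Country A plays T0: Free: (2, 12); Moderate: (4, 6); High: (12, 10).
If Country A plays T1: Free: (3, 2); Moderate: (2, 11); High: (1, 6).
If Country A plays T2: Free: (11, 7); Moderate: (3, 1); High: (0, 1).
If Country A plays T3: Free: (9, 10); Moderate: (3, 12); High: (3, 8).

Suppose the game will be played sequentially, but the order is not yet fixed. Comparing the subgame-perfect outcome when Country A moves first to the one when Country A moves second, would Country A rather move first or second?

second

If Country A leads: Country B's best replies are T0→Free, T1→Moderate, T2→Free, T3→Moderate; Country A's induced payoffs 2, 2, 11, 3; outcome (T2, Free), payoffs (11, 7).
If Country B leads: Country A's best replies are Free→T2, Moderate→T0, High→T0; Country B's induced payoffs 7, 6, 10; outcome (T0, High), payoffs (12, 10).
Country A gets 11 moving first and 12 moving second, so Country A prefers to move second.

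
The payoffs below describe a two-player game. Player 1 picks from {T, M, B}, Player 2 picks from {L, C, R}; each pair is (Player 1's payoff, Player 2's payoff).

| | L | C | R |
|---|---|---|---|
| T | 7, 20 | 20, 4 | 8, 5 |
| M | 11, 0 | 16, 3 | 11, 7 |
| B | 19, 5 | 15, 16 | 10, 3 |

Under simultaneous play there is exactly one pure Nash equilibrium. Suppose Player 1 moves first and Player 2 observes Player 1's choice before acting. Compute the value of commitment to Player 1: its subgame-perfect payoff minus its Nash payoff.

Backward induction with Player 1 moving first.
- T: Player 2 compares 20, 4, 5 and picks L; Player 1 would get 7.
- M: Player 2 compares 0, 3, 7 and picks R; Player 1 would get 11.
- B: Player 2 compares 5, 16, 3 and picks C; Player 1 would get 15.
Among 7, 11, 15, the best is 15 at B. Subgame-perfect outcome: (B, C) with payoffs (15, 16).
Now find the simultaneous Nash equilibrium.
Player 1's best replies: L→B; C→T; R→M.
Player 2's best replies: T→L; M→R; B→C.
The unique mutual best reply is (M, R), giving (11, 7).
Player 1's commitment gain: 15 − 11 = 4.

4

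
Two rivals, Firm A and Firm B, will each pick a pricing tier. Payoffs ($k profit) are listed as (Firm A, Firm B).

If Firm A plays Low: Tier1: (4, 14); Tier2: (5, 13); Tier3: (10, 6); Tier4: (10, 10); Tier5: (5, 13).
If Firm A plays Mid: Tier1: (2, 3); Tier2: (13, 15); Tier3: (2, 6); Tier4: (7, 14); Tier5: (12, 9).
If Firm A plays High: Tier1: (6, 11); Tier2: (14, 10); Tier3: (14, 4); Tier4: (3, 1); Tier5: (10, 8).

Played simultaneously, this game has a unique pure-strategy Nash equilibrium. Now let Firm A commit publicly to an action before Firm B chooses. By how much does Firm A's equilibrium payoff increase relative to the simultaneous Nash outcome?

7

Work backward from Firm B's decision.
- Low → Firm B plays Tier1 (best of 14, 13, 6, 10, 13); Firm A gets 4.
- Mid → Firm B plays Tier2 (best of 3, 15, 6, 14, 9); Firm A gets 13.
- High → Firm B plays Tier1 (best of 11, 10, 4, 1, 8); Firm A gets 6.
Maximizing over 4, 13, 6, Firm A chooses Mid. Subgame-perfect outcome: (Mid, Tier2) with payoffs (13, 15).
Under simultaneous play:
Firm A's best replies: Tier1→High; Tier2→High; Tier3→High; Tier4→Low; Tier5→Mid.
Firm B's best replies: Low→Tier1; Mid→Tier2; High→Tier1.
Only (High, Tier1) has each player best-responding; Nash payoffs (6, 11).
Firm A's commitment gain: 13 − 6 = 7.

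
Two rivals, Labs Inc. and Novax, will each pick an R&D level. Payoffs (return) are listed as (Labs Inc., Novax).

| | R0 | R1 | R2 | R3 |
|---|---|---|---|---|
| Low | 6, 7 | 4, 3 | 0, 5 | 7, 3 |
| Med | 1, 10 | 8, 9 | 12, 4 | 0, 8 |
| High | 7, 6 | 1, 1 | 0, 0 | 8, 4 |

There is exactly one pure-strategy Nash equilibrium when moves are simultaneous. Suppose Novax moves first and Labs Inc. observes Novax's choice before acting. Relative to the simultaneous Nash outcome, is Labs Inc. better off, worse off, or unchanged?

better off

Labs Inc. best-responds to each possible Novax move:
- R0: Labs Inc. compares 6, 1, 7 and picks High; Novax would get 6.
- R1: Labs Inc. compares 4, 8, 1 and picks Med; Novax would get 9.
- R2: Labs Inc. compares 0, 12, 0 and picks Med; Novax would get 4.
- R3: Labs Inc. compares 7, 0, 8 and picks High; Novax would get 4.
Novax's induced payoffs are 6, 9, 4, 4, so Novax commits to R1. Subgame-perfect outcome: (Med, R1) with payoffs (8, 9).
Now find the simultaneous Nash equilibrium.
Labs Inc.'s best replies: R0→High; R1→Med; R2→Med; R3→High.
Novax's best replies: Low→R0; Med→R0; High→R0.
The unique mutual best reply is (High, R0), giving (7, 6).
Labs Inc. earns 8 sequentially versus 7 at the Nash outcome: better off.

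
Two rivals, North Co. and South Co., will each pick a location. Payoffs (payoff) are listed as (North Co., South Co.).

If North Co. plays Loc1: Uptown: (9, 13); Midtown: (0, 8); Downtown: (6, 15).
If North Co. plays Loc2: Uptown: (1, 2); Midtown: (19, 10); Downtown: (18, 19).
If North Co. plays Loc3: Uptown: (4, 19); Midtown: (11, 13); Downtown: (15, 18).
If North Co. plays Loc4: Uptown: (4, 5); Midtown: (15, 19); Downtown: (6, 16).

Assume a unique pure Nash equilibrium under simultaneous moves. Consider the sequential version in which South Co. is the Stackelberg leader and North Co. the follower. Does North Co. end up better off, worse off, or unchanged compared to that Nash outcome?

Work backward from North Co.'s decision.
- Uptown → North Co. plays Loc1 (best of 9, 1, 4, 4); South Co. gets 13.
- Midtown → North Co. plays Loc2 (best of 0, 19, 11, 15); South Co. gets 10.
- Downtown → North Co. plays Loc2 (best of 6, 18, 15, 6); South Co. gets 19.
Maximizing over 13, 10, 19, South Co. chooses Downtown. Subgame-perfect outcome: (Loc2, Downtown) with payoffs (18, 19).
Under simultaneous play:
North Co.'s best replies: Uptown→Loc1; Midtown→Loc2; Downtown→Loc2.
South Co.'s best replies: Loc1→Downtown; Loc2→Downtown; Loc3→Uptown; Loc4→Midtown.
The unique mutual best reply is (Loc2, Downtown), giving (18, 19).
North Co. earns 18 sequentially versus 18 at the Nash outcome: unchanged.

unchanged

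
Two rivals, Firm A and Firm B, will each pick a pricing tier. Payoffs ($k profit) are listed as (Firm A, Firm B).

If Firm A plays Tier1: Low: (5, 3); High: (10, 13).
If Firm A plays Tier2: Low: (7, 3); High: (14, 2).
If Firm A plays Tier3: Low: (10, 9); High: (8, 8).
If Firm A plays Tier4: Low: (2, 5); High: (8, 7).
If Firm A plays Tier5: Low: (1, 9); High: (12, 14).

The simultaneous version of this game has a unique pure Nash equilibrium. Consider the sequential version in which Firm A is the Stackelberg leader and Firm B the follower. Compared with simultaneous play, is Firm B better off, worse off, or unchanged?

Solve by backward induction (Firm A leads).
- Tier1: Firm B compares 3, 13 and picks High; Firm A would get 10.
- Tier2: Firm B compares 3, 2 and picks Low; Firm A would get 7.
- Tier3: Firm B compares 9, 8 and picks Low; Firm A would get 10.
- Tier4: Firm B compares 5, 7 and picks High; Firm A would get 8.
- Tier5: Firm B compares 9, 14 and picks High; Firm A would get 12.
Firm A's induced payoffs are 10, 7, 10, 8, 12, so Firm A commits to Tier5. Subgame-perfect outcome: (Tier5, High) with payoffs (12, 14).
Now find the simultaneous Nash equilibrium.
Firm A's best replies: Low→Tier3; High→Tier2.
Firm B's best replies: Tier1→High; Tier2→Low; Tier3→Low; Tier4→High; Tier5→High.
Only (Tier3, Low) has each player best-responding; Nash payoffs (10, 9).
Firm B earns 14 sequentially versus 9 at the Nash outcome: better off.

better off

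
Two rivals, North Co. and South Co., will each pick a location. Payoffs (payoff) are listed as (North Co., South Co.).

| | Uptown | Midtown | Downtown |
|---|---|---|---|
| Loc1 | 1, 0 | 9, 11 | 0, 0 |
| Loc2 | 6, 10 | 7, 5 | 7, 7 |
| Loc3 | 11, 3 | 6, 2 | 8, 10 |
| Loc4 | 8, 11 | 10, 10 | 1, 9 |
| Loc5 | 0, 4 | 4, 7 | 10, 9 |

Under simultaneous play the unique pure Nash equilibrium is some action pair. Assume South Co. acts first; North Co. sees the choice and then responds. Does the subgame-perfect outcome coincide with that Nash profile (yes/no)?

Backward induction with South Co. moving first.
- Uptown → North Co. plays Loc3 (best of 1, 6, 11, 8, 0); South Co. gets 3.
- Midtown → North Co. plays Loc4 (best of 9, 7, 6, 10, 4); South Co. gets 10.
- Downtown → North Co. plays Loc5 (best of 0, 7, 8, 1, 10); South Co. gets 9.
South Co.'s induced payoffs are 3, 10, 9, so South Co. commits to Midtown. Subgame-perfect outcome: (Loc4, Midtown) with payoffs (10, 10).
Now find the simultaneous Nash equilibrium.
North Co.'s best replies: Uptown→Loc3; Midtown→Loc4; Downtown→Loc5.
South Co.'s best replies: Loc1→Midtown; Loc2→Uptown; Loc3→Downtown; Loc4→Uptown; Loc5→Downtown.
The unique mutual best reply is (Loc5, Downtown), giving (10, 9).
Sequential outcome (Loc4, Midtown) differs from the Nash profile (Loc5, Downtown).

no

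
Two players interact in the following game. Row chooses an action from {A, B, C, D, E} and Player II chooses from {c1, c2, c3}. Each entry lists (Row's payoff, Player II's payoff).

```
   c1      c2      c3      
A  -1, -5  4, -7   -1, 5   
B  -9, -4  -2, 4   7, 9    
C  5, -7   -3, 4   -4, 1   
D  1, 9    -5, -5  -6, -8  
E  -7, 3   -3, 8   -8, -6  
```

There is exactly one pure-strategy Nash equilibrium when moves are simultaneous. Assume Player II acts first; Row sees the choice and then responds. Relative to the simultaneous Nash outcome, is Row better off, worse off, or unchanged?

unchanged

Row best-responds to each possible Player II move:
- c1 → Row plays C (best of -1, -9, 5, 1, -7); Player II gets -7.
- c2 → Row plays A (best of 4, -2, -3, -5, -3); Player II gets -7.
- c3 → Row plays B (best of -1, 7, -4, -6, -8); Player II gets 9.
Player II's induced payoffs are -7, -7, 9, so Player II commits to c3. Subgame-perfect outcome: (B, c3) with payoffs (7, 9).
Now find the simultaneous Nash equilibrium.
Row's best replies: c1→C; c2→A; c3→B.
Player II's best replies: A→c3; B→c3; C→c2; D→c1; E→c2.
The unique mutual best reply is (B, c3), giving (7, 9).
Row earns 7 sequentially versus 7 at the Nash outcome: unchanged.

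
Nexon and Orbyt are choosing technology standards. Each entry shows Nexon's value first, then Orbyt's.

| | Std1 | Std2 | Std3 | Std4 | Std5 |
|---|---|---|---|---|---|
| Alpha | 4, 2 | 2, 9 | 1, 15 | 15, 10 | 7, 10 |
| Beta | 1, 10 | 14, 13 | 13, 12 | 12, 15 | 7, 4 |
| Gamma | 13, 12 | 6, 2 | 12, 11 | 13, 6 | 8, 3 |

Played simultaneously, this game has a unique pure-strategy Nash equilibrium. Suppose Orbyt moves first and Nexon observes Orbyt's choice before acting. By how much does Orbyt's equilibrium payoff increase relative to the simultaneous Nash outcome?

Work backward from Nexon's decision.
- Std1 → Nexon plays Gamma (best of 4, 1, 13); Orbyt gets 12.
- Std2 → Nexon plays Beta (best of 2, 14, 6); Orbyt gets 13.
- Std3 → Nexon plays Beta (best of 1, 13, 12); Orbyt gets 12.
- Std4 → Nexon plays Alpha (best of 15, 12, 13); Orbyt gets 10.
- Std5 → Nexon plays Gamma (best of 7, 7, 8); Orbyt gets 3.
Orbyt's induced payoffs are 12, 13, 12, 10, 3, so Orbyt commits to Std2. Subgame-perfect outcome: (Beta, Std2) with payoffs (14, 13).
Now find the simultaneous Nash equilibrium.
Nexon's best replies: Std1→Gamma; Std2→Beta; Std3→Beta; Std4→Alpha; Std5→Gamma.
Orbyt's best replies: Alpha→Std3; Beta→Std4; Gamma→Std1.
The unique mutual best reply is (Gamma, Std1), giving (13, 12).
Orbyt's commitment gain: 13 − 12 = 1.

1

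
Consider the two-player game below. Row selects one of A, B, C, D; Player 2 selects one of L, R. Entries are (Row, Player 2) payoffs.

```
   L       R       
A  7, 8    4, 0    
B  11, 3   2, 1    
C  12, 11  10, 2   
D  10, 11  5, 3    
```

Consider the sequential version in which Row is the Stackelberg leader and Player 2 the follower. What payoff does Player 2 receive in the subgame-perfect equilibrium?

Player 2 best-responds to each possible Row move:
- A → Player 2 plays L (best of 8, 0); Row gets 7.
- B → Player 2 plays L (best of 3, 1); Row gets 11.
- C → Player 2 plays L (best of 11, 2); Row gets 12.
- D → Player 2 plays L (best of 11, 3); Row gets 10.
Row's induced payoffs are 7, 11, 12, 10, so Row commits to C. Subgame-perfect outcome: (C, L) with payoffs (12, 11).

11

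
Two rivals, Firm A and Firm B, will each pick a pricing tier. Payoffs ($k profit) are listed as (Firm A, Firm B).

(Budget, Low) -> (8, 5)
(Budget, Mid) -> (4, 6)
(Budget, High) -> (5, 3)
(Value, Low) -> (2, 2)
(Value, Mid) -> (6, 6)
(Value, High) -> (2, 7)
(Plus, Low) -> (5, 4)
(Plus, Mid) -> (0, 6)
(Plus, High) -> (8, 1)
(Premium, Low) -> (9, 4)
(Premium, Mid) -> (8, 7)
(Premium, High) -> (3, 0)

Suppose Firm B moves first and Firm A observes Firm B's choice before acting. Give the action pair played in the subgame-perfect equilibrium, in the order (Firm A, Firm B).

Work backward from Firm A's decision.
- Low → Firm A plays Premium (best of 8, 2, 5, 9); Firm B gets 4.
- Mid → Firm A plays Premium (best of 4, 6, 0, 8); Firm B gets 7.
- High → Firm A plays Plus (best of 5, 2, 8, 3); Firm B gets 1.
Firm B's induced payoffs are 4, 7, 1, so Firm B commits to Mid. Subgame-perfect outcome: (Premium, Mid) with payoffs (8, 7).

(Premium, Mid)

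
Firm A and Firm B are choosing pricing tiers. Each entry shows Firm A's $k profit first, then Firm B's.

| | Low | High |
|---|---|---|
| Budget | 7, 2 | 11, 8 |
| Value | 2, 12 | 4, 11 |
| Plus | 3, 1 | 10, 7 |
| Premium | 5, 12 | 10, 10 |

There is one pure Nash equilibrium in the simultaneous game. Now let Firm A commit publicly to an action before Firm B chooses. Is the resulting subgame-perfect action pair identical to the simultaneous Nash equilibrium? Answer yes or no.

yes

Work backward from Firm B's decision.
- Budget: Firm B compares 2, 8 and picks High; Firm A would get 11.
- Value: Firm B compares 12, 11 and picks Low; Firm A would get 2.
- Plus: Firm B compares 1, 7 and picks High; Firm A would get 10.
- Premium: Firm B compares 12, 10 and picks Low; Firm A would get 5.
Maximizing over 11, 2, 10, 5, Firm A chooses Budget. Subgame-perfect outcome: (Budget, High) with payoffs (11, 8).
For the simultaneous game, intersect best replies.
Firm A's best replies: Low→Budget; High→Budget.
Firm B's best replies: Budget→High; Value→Low; Plus→High; Premium→Low.
Only (Budget, High) has each player best-responding; Nash payoffs (11, 8).
Sequential outcome (Budget, High) coincides with the Nash profile (Budget, High).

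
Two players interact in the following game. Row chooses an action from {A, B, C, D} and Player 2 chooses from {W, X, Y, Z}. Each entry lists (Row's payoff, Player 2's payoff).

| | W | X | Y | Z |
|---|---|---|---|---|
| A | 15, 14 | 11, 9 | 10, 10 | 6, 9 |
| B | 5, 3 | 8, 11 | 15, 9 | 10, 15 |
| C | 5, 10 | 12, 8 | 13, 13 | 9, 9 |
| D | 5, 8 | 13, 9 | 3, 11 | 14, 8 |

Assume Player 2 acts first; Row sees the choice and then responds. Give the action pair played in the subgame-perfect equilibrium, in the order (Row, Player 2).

(A, W)

Solve by backward induction (Player 2 leads).
- W: Row compares 15, 5, 5, 5 and picks A; Player 2 would get 14.
- X: Row compares 11, 8, 12, 13 and picks D; Player 2 would get 9.
- Y: Row compares 10, 15, 13, 3 and picks B; Player 2 would get 9.
- Z: Row compares 6, 10, 9, 14 and picks D; Player 2 would get 8.
Among 14, 9, 9, 8, the best is 14 at W. Subgame-perfect outcome: (A, W) with payoffs (15, 14).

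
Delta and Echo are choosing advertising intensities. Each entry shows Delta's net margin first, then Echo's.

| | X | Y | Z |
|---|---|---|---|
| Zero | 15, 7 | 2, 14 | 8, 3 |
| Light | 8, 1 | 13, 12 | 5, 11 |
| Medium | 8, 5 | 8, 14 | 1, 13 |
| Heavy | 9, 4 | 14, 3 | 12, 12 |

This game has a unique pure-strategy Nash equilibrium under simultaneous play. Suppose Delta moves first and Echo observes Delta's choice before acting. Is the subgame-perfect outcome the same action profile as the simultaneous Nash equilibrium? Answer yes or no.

no

Backward induction with Delta moving first.
- Zero: Echo compares 7, 14, 3 and picks Y; Delta would get 2.
- Light: Echo compares 1, 12, 11 and picks Y; Delta would get 13.
- Medium: Echo compares 5, 14, 13 and picks Y; Delta would get 8.
- Heavy: Echo compares 4, 3, 12 and picks Z; Delta would get 12.
Among 2, 13, 8, 12, the best is 13 at Light. Subgame-perfect outcome: (Light, Y) with payoffs (13, 12).
Now find the simultaneous Nash equilibrium.
Delta's best replies: X→Zero; Y→Heavy; Z→Heavy.
Echo's best replies: Zero→Y; Light→Y; Medium→Y; Heavy→Z.
Only (Heavy, Z) has each player best-responding; Nash payoffs (12, 12).
Sequential outcome (Light, Y) differs from the Nash profile (Heavy, Z).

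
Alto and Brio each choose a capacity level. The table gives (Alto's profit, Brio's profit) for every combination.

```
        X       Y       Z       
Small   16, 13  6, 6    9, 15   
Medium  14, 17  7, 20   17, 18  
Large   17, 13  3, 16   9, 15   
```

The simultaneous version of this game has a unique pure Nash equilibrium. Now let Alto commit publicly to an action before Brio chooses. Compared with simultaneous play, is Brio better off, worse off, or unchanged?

worse off

Backward induction with Alto moving first.
- Small → Brio plays Z (best of 13, 6, 15); Alto gets 9.
- Medium → Brio plays Y (best of 17, 20, 18); Alto gets 7.
- Large → Brio plays Y (best of 13, 16, 15); Alto gets 3.
Maximizing over 9, 7, 3, Alto chooses Small. Subgame-perfect outcome: (Small, Z) with payoffs (9, 15).
For the simultaneous game, intersect best replies.
Alto's best replies: X→Large; Y→Medium; Z→Medium.
Brio's best replies: Small→Z; Medium→Y; Large→Y.
The unique mutual best reply is (Medium, Y), giving (7, 20).
Brio earns 15 sequentially versus 20 at the Nash outcome: worse off.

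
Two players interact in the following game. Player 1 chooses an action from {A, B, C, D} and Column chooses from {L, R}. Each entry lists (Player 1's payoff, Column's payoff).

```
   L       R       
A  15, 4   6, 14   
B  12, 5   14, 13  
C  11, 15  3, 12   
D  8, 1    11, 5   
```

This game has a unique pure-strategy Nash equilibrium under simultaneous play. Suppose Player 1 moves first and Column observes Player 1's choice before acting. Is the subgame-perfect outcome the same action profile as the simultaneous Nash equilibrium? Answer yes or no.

Backward induction with Player 1 moving first.
- A → Column plays R (best of 4, 14); Player 1 gets 6.
- B → Column plays R (best of 5, 13); Player 1 gets 14.
- C → Column plays L (best of 15, 12); Player 1 gets 11.
- D → Column plays R (best of 1, 5); Player 1 gets 11.
Maximizing over 6, 14, 11, 11, Player 1 chooses B. Subgame-perfect outcome: (B, R) with payoffs (14, 13).
Now find the simultaneous Nash equilibrium.
Player 1's best replies: L→A; R→B.
Column's best replies: A→R; B→R; C→L; D→R.
Only (B, R) has each player best-responding; Nash payoffs (14, 13).
Sequential outcome (B, R) coincides with the Nash profile (B, R).

yes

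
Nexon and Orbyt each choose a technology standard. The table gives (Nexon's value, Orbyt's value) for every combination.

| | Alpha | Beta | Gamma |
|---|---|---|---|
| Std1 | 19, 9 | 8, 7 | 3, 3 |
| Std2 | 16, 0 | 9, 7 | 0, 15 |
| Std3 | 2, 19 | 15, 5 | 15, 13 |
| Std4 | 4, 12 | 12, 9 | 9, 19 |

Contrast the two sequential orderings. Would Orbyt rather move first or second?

If Nexon leads: Orbyt's best replies are Std1→Alpha, Std2→Gamma, Std3→Alpha, Std4→Gamma; Nexon's induced payoffs 19, 0, 2, 9; outcome (Std1, Alpha), payoffs (19, 9).
If Orbyt leads: Nexon's best replies are Alpha→Std1, Beta→Std3, Gamma→Std3; Orbyt's induced payoffs 9, 5, 13; outcome (Std3, Gamma), payoffs (15, 13).
Orbyt gets 13 moving first and 9 moving second, so Orbyt prefers to move first.

first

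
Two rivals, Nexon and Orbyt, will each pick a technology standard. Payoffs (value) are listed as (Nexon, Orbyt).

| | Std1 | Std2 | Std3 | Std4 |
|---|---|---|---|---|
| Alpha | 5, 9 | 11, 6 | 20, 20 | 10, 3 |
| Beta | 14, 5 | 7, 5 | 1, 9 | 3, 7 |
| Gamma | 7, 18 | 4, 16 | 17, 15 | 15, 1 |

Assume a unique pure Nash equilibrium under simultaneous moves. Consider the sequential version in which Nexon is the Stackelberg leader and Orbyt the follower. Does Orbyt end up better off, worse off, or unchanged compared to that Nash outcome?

unchanged

Backward induction with Nexon moving first.
- Alpha: BR = Std3, leader payoff 20.
- Beta: BR = Std3, leader payoff 1.
- Gamma: BR = Std1, leader payoff 7.
Maximizing over 20, 1, 7, Nexon chooses Alpha. Subgame-perfect outcome: (Alpha, Std3) with payoffs (20, 20).
Now find the simultaneous Nash equilibrium.
Nexon's best replies: Std1→Beta; Std2→Alpha; Std3→Alpha; Std4→Gamma.
Orbyt's best replies: Alpha→Std3; Beta→Std3; Gamma→Std1.
Only (Alpha, Std3) has each player best-responding; Nash payoffs (20, 20).
Orbyt earns 20 sequentially versus 20 at the Nash outcome: unchanged.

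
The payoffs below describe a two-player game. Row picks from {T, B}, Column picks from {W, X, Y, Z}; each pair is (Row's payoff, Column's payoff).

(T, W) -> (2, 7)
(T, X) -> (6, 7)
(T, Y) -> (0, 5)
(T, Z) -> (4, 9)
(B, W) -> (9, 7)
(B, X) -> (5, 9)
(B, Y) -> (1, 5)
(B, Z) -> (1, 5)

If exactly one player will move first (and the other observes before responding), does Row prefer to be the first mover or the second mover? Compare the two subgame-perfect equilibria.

first

If Row leads: Column's best replies are T→Z, B→X; Row's induced payoffs 4, 5; outcome (B, X), payoffs (5, 9).
If Column leads: Row's best replies are W→B, X→T, Y→B, Z→T; Column's induced payoffs 7, 7, 5, 9; outcome (T, Z), payoffs (4, 9).
Row gets 5 moving first and 4 moving second, so Row prefers to move first.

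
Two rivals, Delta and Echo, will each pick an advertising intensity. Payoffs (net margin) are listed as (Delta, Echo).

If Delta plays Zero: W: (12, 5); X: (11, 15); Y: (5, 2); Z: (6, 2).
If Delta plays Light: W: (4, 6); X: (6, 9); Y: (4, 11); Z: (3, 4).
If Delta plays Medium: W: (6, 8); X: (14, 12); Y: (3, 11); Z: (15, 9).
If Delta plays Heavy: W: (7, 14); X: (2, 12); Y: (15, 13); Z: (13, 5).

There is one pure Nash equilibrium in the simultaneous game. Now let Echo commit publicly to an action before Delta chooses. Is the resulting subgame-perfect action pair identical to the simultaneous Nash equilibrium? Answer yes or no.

Work backward from Delta's decision.
- W: BR = Zero, leader payoff 5.
- X: BR = Medium, leader payoff 12.
- Y: BR = Heavy, leader payoff 13.
- Z: BR = Medium, leader payoff 9.
Echo's induced payoffs are 5, 12, 13, 9, so Echo commits to Y. Subgame-perfect outcome: (Heavy, Y) with payoffs (15, 13).
For the simultaneous game, intersect best replies.
Delta's best replies: W→Zero; X→Medium; Y→Heavy; Z→Medium.
Echo's best replies: Zero→X; Light→Y; Medium→X; Heavy→W.
Only (Medium, X) has each player best-responding; Nash payoffs (14, 12).
Sequential outcome (Heavy, Y) differs from the Nash profile (Medium, X).

no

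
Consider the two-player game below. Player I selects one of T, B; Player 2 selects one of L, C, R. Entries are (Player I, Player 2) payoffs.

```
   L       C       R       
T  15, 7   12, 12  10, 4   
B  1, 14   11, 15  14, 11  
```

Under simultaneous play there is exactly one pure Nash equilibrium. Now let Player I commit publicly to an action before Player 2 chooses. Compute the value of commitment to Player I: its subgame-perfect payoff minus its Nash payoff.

Work backward from Player 2's decision.
- T: BR = C, leader payoff 12.
- B: BR = C, leader payoff 11.
Among 12, 11, the best is 12 at T. Subgame-perfect outcome: (T, C) with payoffs (12, 12).
Now find the simultaneous Nash equilibrium.
Player I's best replies: L→T; C→T; R→B.
Player 2's best replies: T→C; B→C.
The unique mutual best reply is (T, C), giving (12, 12).
Player I's commitment gain: 12 − 12 = 0.

0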